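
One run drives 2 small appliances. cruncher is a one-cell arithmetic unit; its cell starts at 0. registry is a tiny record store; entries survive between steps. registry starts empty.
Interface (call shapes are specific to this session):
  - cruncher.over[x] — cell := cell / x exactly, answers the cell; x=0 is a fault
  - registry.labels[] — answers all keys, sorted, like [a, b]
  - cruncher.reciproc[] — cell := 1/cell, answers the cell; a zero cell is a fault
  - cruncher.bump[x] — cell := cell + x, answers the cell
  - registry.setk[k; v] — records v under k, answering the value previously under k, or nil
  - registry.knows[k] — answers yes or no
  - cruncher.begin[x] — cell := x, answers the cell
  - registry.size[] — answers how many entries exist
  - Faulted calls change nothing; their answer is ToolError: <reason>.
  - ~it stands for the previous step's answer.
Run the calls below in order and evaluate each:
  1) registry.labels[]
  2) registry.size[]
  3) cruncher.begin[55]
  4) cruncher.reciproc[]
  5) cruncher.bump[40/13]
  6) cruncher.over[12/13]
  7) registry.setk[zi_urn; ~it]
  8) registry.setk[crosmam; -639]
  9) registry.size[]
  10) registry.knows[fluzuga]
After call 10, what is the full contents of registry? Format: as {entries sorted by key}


$ labels
= []
$ size
= 0
$ begin x=55
= 55
$ reciproc
= 1/55
$ bump x=40/13
= 2213/715
$ over x=12/13
= 2213/660
$ setk k=zi_urn v=~it
= nil
$ setk k=crosmam v=-639
= nil
$ size
= 2
$ knows k=fluzuga
= no

Answer: {crosmam=-639, zi_urn=2213/660}


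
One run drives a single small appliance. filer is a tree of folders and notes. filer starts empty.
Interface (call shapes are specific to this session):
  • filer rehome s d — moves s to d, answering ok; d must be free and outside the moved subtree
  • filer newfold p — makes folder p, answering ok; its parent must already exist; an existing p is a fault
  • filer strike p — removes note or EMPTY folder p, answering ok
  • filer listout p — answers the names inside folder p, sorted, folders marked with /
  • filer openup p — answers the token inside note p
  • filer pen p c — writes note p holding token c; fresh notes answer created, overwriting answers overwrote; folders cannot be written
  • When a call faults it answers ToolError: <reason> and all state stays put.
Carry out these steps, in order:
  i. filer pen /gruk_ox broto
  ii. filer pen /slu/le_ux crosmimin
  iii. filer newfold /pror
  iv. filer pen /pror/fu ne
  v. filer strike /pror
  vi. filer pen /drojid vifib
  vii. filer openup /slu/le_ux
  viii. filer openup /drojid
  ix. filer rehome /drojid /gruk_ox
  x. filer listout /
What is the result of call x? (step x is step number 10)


Answer: [drojid, gruk_ox, pror/]

Derivation:
% filer pen p='/gruk_ox' c='broto'
:: created
% filer pen p='/slu/le_ux' c='crosmimin'
:: ToolError: no parent
% filer newfold p='/pror'
:: ok
% filer pen p='/pror/fu' c='ne'
:: created
% filer strike p='/pror'
:: ToolError: not empty
% filer pen p='/drojid' c='vifib'
:: created
% filer openup p='/slu/le_ux'
:: ToolError: not found
% filer openup p='/drojid'
:: vifib
% filer rehome s='/drojid' d='/gruk_ox'
:: ToolError: exists
% filer listout p='/'
:: [drojid, gruk_ox, pror/]


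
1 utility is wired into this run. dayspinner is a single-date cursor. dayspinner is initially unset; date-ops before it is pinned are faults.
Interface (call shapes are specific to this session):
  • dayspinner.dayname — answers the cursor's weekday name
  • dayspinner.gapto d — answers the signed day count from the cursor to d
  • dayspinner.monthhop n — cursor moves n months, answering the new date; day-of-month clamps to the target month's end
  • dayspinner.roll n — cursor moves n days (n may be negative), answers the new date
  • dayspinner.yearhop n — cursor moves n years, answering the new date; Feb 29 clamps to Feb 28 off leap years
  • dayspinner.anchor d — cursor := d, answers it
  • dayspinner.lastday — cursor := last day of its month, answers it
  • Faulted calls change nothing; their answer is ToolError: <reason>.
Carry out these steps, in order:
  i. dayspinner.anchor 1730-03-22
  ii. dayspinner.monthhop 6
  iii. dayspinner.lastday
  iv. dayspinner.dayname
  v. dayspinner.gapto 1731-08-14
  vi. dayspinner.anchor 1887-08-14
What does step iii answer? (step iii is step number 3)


Answer: 1730-09-30

Derivation:
~$ dayspinner.anchor d=1730-03-22
[out] 1730-03-22
~$ dayspinner.monthhop n=6
[out] 1730-09-22
~$ dayspinner.lastday
[out] 1730-09-30
~$ dayspinner.dayname
[out] Saturday
~$ dayspinner.gapto d=1731-08-14
[out] 318
~$ dayspinner.anchor d=1887-08-14
[out] 1887-08-14


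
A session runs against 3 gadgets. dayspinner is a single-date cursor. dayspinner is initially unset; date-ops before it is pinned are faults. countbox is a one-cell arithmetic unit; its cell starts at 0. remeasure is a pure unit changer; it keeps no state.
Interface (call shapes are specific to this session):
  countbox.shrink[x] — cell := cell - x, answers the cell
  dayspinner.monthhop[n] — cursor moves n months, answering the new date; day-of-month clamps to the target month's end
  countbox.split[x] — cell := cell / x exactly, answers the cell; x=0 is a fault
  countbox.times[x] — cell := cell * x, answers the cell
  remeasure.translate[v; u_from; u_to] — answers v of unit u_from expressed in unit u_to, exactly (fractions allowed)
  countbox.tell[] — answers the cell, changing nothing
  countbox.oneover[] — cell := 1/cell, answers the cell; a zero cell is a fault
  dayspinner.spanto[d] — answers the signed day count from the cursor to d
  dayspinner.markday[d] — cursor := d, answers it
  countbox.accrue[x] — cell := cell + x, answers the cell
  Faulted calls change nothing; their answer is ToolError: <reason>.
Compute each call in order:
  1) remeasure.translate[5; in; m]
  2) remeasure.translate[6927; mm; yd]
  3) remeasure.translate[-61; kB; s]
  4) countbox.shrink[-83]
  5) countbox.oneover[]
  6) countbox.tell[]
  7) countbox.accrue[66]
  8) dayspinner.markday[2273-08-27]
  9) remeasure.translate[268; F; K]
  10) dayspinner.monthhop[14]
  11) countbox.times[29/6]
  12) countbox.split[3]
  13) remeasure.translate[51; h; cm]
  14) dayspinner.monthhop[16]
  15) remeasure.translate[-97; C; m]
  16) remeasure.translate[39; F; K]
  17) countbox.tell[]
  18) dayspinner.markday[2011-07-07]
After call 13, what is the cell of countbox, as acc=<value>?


→ translate(5, in, m)
← 127/1000
→ translate(6927, mm, yd)
← 11545/1524
→ translate(-61, kB, s)
← ToolError: incompatible units
→ shrink(-83)
← 83
→ oneover()
← 1/83
→ tell()
← 1/83
→ accrue(66)
← 5479/83
→ markday(2273-08-27)
← 2273-08-27
→ translate(268, F, K)
← 72767/180
→ monthhop(14)
← 2274-10-27
→ times(29/6)
← 158891/498
→ split(3)
← 158891/1494
→ translate(51, h, cm)
← ToolError: incompatible units
→ monthhop(16)
← 2276-02-27
→ translate(-97, C, m)
← ToolError: incompatible units
→ translate(39, F, K)
← 49867/180
→ tell()
← 158891/1494
→ markday(2011-07-07)
← 2011-07-07

Answer: acc=158891/1494


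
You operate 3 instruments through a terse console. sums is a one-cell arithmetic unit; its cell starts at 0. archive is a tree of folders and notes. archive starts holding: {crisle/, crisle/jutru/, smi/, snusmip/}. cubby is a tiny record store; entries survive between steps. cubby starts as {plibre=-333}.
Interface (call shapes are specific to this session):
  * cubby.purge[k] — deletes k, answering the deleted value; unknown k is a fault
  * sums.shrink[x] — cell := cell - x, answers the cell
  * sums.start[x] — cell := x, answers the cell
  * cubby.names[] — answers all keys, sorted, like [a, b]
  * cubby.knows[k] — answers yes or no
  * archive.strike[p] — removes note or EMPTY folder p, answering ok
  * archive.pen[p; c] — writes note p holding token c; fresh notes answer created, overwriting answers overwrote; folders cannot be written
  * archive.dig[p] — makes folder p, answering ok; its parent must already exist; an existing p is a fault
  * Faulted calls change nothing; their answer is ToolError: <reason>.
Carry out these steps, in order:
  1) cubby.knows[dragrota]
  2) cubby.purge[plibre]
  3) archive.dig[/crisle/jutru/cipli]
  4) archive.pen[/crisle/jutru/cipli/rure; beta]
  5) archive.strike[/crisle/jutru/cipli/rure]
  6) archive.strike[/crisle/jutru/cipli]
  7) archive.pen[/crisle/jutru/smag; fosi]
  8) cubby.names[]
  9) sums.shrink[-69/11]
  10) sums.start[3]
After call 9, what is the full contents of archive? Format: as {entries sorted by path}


>> knows(dragrota)
<< no
>> purge(plibre)
<< -333
>> dig(/crisle/jutru/cipli)
<< ok
>> pen(/crisle/jutru/cipli/rure, beta)
<< created
>> strike(/crisle/jutru/cipli/rure)
<< ok
>> strike(/crisle/jutru/cipli)
<< ok
>> pen(/crisle/jutru/smag, fosi)
<< created
>> names()
<< []
>> shrink(-69/11)
<< 69/11
>> start(3)
<< 3

Answer: {crisle/, crisle/jutru/, crisle/jutru/smag=fosi, smi/, snusmip/}


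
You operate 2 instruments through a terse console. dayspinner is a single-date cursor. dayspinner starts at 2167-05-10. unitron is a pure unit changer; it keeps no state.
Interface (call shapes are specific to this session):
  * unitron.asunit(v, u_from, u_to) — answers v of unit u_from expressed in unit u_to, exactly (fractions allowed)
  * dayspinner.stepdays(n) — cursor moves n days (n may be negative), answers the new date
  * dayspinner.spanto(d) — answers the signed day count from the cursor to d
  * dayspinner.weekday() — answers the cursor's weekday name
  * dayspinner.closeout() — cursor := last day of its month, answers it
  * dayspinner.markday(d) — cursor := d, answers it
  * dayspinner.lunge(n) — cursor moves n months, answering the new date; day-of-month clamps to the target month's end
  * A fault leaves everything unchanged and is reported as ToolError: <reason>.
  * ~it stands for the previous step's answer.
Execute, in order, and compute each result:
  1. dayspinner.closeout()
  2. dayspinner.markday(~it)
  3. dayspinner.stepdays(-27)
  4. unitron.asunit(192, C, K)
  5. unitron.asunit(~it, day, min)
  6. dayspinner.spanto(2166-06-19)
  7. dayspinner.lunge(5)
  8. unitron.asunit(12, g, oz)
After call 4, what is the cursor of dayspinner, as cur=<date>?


-- dayspinner.closeout() ~> 2167-05-31
-- dayspinner.markday(~it) ~> 2167-05-31
-- dayspinner.stepdays(-27) ~> 2167-05-04
-- unitron.asunit(192, C, K) ~> 9303/20
-- unitron.asunit(~it, day, min) ~> 669816
-- dayspinner.spanto(2166-06-19) ~> -319
-- dayspinner.lunge(5) ~> 2167-10-04
-- unitron.asunit(12, g, oz) ~> 19200000/45359237

Answer: cur=2167-05-04


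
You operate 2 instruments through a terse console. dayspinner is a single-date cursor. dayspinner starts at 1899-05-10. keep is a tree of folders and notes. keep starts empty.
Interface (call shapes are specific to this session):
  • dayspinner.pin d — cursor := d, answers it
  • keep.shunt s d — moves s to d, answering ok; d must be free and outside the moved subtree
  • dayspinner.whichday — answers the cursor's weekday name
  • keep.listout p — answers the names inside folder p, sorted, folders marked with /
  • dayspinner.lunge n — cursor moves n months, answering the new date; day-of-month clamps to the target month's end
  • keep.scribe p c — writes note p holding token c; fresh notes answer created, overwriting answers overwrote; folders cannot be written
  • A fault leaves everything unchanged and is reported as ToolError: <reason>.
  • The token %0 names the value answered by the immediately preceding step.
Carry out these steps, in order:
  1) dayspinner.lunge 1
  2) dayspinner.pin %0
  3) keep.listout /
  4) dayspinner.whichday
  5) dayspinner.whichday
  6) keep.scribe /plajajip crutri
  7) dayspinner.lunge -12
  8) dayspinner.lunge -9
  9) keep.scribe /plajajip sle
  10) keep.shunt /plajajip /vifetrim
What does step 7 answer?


I run dayspinner.lunge(1), which returns 1899-06-10.
I try dayspinner.pin(%0): 1899-06-10.
I use keep.listout(/): [].
I run dayspinner.whichday(), yielding Saturday.
I call dayspinner.whichday, — result: Saturday.
Invoking keep.scribe(/plajajip, crutri), which returns created.
Invoking dayspinner.lunge(-12), which returns 1898-06-10.
Next I call dayspinner.lunge(-9): 1897-09-10.
Then keep.scribe(/plajajip, sle), giving overwrote.
Next I call keep.shunt(/plajajip, /vifetrim), and get ok.

Answer: 1898-06-10


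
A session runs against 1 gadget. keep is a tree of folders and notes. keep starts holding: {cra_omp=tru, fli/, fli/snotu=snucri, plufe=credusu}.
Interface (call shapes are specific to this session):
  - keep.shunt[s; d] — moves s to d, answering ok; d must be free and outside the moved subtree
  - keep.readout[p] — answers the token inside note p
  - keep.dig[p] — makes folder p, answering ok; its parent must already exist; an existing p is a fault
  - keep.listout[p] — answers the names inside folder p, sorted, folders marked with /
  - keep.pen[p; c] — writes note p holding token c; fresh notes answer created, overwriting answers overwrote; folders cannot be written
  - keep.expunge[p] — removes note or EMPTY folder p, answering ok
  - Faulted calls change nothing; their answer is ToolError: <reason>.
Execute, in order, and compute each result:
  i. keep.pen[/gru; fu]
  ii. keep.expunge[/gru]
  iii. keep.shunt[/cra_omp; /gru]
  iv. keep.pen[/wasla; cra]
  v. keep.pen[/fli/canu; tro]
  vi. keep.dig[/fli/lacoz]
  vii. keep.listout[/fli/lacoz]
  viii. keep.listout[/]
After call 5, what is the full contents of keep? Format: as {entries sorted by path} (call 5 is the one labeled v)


>>> pen p='/gru' c='fu'
[out] created
>>> expunge p='/gru'
[out] ok
>>> shunt s='/cra_omp' d='/gru'
[out] ok
>>> pen p='/wasla' c='cra'
[out] created
>>> pen p='/fli/canu' c='tro'
[out] created
>>> dig p='/fli/lacoz'
[out] ok
>>> listout p='/fli/lacoz'
[out] []
>>> listout p='/'
[out] [fli/, gru, plufe, wasla]

Answer: {fli/, fli/canu=tro, fli/snotu=snucri, gru=tru, plufe=credusu, wasla=cra}


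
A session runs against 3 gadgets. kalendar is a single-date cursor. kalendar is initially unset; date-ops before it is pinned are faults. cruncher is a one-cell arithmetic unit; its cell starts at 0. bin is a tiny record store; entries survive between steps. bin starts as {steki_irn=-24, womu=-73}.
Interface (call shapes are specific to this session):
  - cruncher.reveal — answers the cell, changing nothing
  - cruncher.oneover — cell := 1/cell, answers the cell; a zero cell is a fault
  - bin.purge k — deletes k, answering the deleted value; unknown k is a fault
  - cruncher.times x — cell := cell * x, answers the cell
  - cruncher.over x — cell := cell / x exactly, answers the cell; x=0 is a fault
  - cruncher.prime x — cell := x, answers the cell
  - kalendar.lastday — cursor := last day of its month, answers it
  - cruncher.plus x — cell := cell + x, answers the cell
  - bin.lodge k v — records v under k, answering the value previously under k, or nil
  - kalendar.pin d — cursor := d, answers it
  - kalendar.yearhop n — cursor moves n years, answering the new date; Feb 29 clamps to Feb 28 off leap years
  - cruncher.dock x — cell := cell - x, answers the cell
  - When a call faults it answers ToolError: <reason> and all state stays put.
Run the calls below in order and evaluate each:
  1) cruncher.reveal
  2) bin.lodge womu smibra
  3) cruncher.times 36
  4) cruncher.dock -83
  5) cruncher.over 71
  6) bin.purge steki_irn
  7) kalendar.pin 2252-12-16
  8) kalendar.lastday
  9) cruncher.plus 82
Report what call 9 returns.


Answer: 5905/71

Derivation:
I invoke cruncher.reveal, giving 0.
I invoke bin.lodge with k: womu, v: smibra, → -73.
Calling cruncher.times with x: 36, → 0.
I invoke cruncher.dock with x: -83, which returns 83.
I invoke cruncher.over with x: 71, — result: 83/71.
I try bin.purge with k: steki_irn, and observe -24.
Next I call kalendar.pin with d: 2252-12-16: 2252-12-16.
Invoking kalendar.lastday(), and see 2252-12-31.
Next I call cruncher.plus with x: 82, giving 5905/71.


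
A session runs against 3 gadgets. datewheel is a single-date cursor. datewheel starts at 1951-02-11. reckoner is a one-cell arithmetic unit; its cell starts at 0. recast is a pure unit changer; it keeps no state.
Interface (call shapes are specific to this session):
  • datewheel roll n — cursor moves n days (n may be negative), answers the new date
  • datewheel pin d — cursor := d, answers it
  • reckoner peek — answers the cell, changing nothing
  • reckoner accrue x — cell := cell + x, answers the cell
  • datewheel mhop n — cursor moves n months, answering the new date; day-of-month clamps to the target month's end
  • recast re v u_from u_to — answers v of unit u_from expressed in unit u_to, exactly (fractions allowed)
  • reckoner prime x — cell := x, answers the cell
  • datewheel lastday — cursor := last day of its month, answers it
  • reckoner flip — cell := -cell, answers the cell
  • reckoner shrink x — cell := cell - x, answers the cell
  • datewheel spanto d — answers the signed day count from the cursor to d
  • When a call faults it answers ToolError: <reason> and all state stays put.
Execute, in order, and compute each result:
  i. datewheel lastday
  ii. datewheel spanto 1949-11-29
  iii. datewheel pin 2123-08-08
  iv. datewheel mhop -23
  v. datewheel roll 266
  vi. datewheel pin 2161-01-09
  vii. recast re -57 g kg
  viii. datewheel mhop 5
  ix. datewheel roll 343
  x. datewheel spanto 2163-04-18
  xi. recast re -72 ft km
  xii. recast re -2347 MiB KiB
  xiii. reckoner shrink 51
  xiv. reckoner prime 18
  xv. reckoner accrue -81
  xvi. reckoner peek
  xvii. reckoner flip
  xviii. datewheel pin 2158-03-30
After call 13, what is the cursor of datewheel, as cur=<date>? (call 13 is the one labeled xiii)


-- datewheel lastday() : 1951-02-28
-- datewheel spanto(d→1949-11-29) : -456
-- datewheel pin(d→2123-08-08) : 2123-08-08
-- datewheel mhop(n→-23) : 2121-09-08
-- datewheel roll(n→266) : 2122-06-01
-- datewheel pin(d→2161-01-09) : 2161-01-09
-- recast re(v→-57, u_from→g, u_to→kg) : -57/1000
-- datewheel mhop(n→5) : 2161-06-09
-- datewheel roll(n→343) : 2162-05-18
-- datewheel spanto(d→2163-04-18) : 335
-- recast re(v→-72, u_from→ft, u_to→km) : -3429/156250
-- recast re(v→-2347, u_from→MiB, u_to→KiB) : -2403328
-- reckoner shrink(x→51) : -51
-- reckoner prime(x→18) : 18
-- reckoner accrue(x→-81) : -63
-- reckoner peek() : -63
-- reckoner flip() : 63
-- datewheel pin(d→2158-03-30) : 2158-03-30

Answer: cur=2162-05-18


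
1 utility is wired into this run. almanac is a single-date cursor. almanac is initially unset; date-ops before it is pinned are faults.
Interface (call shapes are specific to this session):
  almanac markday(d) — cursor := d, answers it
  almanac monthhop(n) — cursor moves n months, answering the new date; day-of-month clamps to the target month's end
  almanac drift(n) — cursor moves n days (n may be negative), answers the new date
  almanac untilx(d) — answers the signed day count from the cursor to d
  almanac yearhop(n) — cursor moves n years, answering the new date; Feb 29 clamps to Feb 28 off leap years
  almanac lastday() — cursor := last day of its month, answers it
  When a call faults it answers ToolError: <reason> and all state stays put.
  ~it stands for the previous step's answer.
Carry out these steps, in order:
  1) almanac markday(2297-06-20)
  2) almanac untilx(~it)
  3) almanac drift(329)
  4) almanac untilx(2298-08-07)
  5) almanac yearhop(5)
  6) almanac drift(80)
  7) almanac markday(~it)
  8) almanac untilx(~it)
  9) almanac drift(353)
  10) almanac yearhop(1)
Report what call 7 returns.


Now I run almanac markday with d→2297-06-20, and observe 2297-06-20.
Calling almanac untilx with d→~it, which returns 0.
Invoking almanac drift with n→329: 2298-05-15.
Next I call almanac untilx with d→2298-08-07, and see 84.
I run almanac yearhop with n→5, → 2303-05-15.
I try almanac drift with n→80: 2303-08-03.
I invoke almanac markday with d→~it, yielding 2303-08-03.
I try almanac untilx with d→~it, and observe 0.
I use almanac drift with n→353, → 2304-07-21.
I try almanac yearhop with n→1, and get 2305-07-21.

Answer: 2303-08-03


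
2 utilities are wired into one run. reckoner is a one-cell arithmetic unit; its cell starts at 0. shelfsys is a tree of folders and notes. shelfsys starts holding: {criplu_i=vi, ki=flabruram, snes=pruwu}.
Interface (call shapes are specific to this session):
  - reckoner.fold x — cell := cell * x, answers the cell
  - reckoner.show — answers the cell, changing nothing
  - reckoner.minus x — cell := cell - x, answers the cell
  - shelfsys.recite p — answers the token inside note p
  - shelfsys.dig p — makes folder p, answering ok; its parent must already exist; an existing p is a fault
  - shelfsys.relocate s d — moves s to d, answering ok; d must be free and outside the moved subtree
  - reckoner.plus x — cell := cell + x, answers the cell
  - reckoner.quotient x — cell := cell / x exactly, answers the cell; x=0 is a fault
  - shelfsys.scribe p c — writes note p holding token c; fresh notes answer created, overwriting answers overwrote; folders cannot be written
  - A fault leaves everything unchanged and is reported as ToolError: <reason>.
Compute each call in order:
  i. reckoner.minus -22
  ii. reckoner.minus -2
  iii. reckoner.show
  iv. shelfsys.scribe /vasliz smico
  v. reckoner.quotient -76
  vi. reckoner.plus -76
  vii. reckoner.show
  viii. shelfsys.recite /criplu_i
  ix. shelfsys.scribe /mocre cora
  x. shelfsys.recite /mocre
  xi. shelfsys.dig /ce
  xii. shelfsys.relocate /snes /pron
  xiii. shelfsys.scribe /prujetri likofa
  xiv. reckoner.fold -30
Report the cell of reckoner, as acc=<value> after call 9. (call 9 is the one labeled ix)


# 1. minus(x=-22) ~> 22
# 2. minus(x=-2) ~> 24
# 3. show() ~> 24
# 4. scribe(p=/vasliz, c=smico) ~> created
# 5. quotient(x=-76) ~> -6/19
# 6. plus(x=-76) ~> -1450/19
# 7. show() ~> -1450/19
# 8. recite(p=/criplu_i) ~> vi
# 9. scribe(p=/mocre, c=cora) ~> created
# 10. recite(p=/mocre) ~> cora
# 11. dig(p=/ce) ~> ok
# 12. relocate(s=/snes, d=/pron) ~> ok
# 13. scribe(p=/prujetri, c=likofa) ~> created
# 14. fold(x=-30) ~> 43500/19

Answer: acc=-1450/19


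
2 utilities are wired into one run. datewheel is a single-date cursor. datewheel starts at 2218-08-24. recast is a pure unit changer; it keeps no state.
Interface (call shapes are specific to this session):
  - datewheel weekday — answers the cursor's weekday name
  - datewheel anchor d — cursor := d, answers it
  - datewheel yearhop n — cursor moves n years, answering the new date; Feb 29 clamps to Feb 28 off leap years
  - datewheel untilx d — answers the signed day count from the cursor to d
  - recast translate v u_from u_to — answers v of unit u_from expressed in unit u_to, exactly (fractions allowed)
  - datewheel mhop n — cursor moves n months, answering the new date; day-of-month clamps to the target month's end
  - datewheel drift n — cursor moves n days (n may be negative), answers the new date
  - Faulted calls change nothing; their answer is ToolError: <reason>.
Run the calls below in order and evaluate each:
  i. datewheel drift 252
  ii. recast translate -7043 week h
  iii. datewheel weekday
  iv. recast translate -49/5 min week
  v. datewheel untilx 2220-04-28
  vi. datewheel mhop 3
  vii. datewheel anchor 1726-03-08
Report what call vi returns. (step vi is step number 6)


Answer: 2219-08-03

Derivation:
[in] datewheel drift n=252
[out] 2219-05-03
[in] recast translate v=-7043 u_from=week u_to=h
[out] -1183224
[in] datewheel weekday
[out] Monday
[in] recast translate v=-49/5 u_from=min u_to=week
[out] -7/7200
[in] datewheel untilx d=2220-04-28
[out] 361
[in] datewheel mhop n=3
[out] 2219-08-03
[in] datewheel anchor d=1726-03-08
[out] 1726-03-08


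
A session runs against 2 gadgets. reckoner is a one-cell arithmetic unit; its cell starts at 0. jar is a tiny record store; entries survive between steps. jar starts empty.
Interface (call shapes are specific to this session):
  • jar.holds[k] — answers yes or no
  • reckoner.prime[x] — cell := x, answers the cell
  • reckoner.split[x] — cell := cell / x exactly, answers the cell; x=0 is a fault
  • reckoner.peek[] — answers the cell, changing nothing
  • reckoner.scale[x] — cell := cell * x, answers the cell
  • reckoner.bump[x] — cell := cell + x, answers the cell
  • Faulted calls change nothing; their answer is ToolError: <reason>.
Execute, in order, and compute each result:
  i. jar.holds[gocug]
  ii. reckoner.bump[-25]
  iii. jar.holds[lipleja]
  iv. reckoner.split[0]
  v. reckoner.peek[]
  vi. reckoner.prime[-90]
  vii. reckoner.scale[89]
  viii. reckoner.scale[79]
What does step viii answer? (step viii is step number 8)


! 1. holds(k=gocug) => no
! 2. bump(x=-25) => -25
! 3. holds(k=lipleja) => no
! 4. split(x=0) => ToolError: division by zero
! 5. peek() => -25
! 6. prime(x=-90) => -90
! 7. scale(x=89) => -8010
! 8. scale(x=79) => -632790

Answer: -632790


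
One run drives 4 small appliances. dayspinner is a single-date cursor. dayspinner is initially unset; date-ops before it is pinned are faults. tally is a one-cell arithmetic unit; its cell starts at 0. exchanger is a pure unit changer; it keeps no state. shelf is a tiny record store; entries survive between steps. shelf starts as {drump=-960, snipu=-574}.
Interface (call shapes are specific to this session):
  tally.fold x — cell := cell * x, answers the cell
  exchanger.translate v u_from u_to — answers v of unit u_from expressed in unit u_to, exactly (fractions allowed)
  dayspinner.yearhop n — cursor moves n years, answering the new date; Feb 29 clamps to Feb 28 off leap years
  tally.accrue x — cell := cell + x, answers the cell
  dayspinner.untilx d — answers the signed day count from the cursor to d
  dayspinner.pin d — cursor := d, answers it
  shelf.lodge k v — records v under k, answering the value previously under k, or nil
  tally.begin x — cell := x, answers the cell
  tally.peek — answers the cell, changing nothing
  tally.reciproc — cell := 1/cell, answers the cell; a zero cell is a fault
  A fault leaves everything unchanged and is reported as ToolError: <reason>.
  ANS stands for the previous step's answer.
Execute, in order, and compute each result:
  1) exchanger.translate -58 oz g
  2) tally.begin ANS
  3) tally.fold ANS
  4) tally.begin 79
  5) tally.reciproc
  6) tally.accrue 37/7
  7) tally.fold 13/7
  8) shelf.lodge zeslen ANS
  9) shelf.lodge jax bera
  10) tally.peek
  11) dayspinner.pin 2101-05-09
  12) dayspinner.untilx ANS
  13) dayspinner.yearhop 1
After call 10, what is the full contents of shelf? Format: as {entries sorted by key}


Answer: {drump=-960, jax=bera, snipu=-574, zeslen=38090/3871}

Derivation:
Using exchanger.translate(v: -58, u_from: oz, u_to: g), which returns -1315417873/800000.
Using tally.begin(x: ANS), and observe -1315417873/800000.
Then tally.fold(x: ANS), and get 1730324180607844129/640000000000.
Then tally.begin(x: 79), and observe 79.
Next I call tally.reciproc(), and get 1/79.
I invoke tally.accrue(x: 37/7), and get 2930/553.
Calling tally.fold(x: 13/7), giving 38090/3871.
Using shelf.lodge(k: zeslen, v: ANS), and see nil.
Calling shelf.lodge(k: jax, v: bera), and observe nil.
I call tally.peek: 38090/3871.
Now I run dayspinner.pin(d: 2101-05-09), and observe 2101-05-09.
Then dayspinner.untilx(d: ANS), and observe 0.
I try dayspinner.yearhop(n: 1), and get 2102-05-09.


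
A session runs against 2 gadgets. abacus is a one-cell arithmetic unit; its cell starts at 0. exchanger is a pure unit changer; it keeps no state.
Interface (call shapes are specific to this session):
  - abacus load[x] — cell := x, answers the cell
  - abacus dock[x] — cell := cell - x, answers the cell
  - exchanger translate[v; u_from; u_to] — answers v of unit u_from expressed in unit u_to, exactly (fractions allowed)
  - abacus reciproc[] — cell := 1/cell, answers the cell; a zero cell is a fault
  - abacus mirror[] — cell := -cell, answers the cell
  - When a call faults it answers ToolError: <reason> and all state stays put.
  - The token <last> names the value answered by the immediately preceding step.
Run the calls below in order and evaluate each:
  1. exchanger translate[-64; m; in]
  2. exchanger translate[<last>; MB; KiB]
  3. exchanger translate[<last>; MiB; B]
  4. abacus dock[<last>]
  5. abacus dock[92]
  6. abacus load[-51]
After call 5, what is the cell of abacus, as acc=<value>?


# exchanger translate(v→-64, u_from→m, u_to→in) == -320000/127
# exchanger translate(v→<last>, u_from→MB, u_to→KiB) == -312500000/127
# exchanger translate(v→<last>, u_from→MiB, u_to→B) == -327680000000000/127
# abacus dock(x→<last>) == 327680000000000/127
# abacus dock(x→92) == 327679999988316/127
# abacus load(x→-51) == -51

Answer: acc=327679999988316/127


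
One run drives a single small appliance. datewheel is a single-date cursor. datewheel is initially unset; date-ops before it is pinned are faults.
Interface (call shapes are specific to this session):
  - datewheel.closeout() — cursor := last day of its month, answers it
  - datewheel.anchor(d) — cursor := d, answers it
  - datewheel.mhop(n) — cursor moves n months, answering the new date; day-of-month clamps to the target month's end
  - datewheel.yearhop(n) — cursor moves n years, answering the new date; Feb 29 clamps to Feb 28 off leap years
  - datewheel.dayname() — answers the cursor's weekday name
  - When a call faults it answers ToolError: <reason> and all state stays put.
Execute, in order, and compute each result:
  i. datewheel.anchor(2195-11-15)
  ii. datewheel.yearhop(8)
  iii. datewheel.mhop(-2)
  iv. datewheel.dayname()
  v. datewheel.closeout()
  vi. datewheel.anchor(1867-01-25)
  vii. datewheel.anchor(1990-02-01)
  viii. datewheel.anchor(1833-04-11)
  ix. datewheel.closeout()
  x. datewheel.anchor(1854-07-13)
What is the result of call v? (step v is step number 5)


Answer: 2203-09-30

Derivation:
I invoke datewheel.anchor on 2195-11-15, → 2195-11-15.
Next I call datewheel.yearhop on 8, — result: 2203-11-15.
Invoking datewheel.mhop on -2, giving 2203-09-15.
Next I call datewheel.dayname, and see Thursday.
Next I call datewheel.closeout(), and get 2203-09-30.
Then datewheel.anchor on 1867-01-25, and observe 1867-01-25.
I try datewheel.anchor on 1990-02-01, → 1990-02-01.
I run datewheel.anchor on 1833-04-11, → 1833-04-11.
I run datewheel.closeout, which returns 1833-04-30.
I run datewheel.anchor on 1854-07-13, and get 1854-07-13.


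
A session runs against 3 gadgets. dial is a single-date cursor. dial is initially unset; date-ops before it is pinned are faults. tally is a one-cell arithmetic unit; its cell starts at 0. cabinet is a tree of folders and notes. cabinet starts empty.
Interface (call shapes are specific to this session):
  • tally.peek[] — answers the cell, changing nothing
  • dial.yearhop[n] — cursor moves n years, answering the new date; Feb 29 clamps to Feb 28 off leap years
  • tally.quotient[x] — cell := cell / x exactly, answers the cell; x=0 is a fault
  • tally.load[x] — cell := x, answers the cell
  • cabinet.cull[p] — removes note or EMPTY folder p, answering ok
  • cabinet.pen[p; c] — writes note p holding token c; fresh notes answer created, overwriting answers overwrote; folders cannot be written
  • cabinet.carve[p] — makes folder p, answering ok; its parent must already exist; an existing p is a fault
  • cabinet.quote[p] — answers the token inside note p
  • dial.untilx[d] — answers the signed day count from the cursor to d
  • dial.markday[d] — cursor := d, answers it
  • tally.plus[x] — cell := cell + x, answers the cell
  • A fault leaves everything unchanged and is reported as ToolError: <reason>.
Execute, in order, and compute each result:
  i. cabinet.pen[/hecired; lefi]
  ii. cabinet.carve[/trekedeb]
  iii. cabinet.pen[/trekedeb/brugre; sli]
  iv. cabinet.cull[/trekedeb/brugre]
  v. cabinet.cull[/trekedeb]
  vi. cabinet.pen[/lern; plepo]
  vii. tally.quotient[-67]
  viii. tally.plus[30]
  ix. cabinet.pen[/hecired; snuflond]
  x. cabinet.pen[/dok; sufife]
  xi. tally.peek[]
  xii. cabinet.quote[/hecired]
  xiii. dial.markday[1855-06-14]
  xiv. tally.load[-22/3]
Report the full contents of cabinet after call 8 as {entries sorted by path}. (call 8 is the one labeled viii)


% cabinet.pen /hecired lefi
[out] created
% cabinet.carve /trekedeb
[out] ok
% cabinet.pen /trekedeb/brugre sli
[out] created
% cabinet.cull /trekedeb/brugre
[out] ok
% cabinet.cull /trekedeb
[out] ok
% cabinet.pen /lern plepo
[out] created
% tally.quotient -67
[out] 0
% tally.plus 30
[out] 30
% cabinet.pen /hecired snuflond
[out] overwrote
% cabinet.pen /dok sufife
[out] created
% tally.peek
[out] 30
% cabinet.quote /hecired
[out] snuflond
% dial.markday 1855-06-14
[out] 1855-06-14
% tally.load -22/3
[out] -22/3

Answer: {hecired=lefi, lern=plepo}


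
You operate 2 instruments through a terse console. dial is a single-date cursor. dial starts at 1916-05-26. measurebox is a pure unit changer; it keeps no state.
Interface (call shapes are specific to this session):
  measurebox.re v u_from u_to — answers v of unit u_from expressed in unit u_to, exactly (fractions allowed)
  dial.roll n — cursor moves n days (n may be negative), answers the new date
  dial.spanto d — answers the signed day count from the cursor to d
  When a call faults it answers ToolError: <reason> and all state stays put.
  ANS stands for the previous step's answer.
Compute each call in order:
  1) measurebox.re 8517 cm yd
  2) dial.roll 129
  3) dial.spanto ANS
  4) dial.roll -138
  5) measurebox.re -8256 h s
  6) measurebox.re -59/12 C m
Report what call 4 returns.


>>> re v=8517 u_from=cm u_to=yd
  70975/762
>>> roll n=129
  1916-10-02
>>> spanto d=ANS
  0
>>> roll n=-138
  1916-05-17
>>> re v=-8256 u_from=h u_to=s
  -29721600
>>> re v=-59/12 u_from=C u_to=m
  ToolError: incompatible units

Answer: 1916-05-17


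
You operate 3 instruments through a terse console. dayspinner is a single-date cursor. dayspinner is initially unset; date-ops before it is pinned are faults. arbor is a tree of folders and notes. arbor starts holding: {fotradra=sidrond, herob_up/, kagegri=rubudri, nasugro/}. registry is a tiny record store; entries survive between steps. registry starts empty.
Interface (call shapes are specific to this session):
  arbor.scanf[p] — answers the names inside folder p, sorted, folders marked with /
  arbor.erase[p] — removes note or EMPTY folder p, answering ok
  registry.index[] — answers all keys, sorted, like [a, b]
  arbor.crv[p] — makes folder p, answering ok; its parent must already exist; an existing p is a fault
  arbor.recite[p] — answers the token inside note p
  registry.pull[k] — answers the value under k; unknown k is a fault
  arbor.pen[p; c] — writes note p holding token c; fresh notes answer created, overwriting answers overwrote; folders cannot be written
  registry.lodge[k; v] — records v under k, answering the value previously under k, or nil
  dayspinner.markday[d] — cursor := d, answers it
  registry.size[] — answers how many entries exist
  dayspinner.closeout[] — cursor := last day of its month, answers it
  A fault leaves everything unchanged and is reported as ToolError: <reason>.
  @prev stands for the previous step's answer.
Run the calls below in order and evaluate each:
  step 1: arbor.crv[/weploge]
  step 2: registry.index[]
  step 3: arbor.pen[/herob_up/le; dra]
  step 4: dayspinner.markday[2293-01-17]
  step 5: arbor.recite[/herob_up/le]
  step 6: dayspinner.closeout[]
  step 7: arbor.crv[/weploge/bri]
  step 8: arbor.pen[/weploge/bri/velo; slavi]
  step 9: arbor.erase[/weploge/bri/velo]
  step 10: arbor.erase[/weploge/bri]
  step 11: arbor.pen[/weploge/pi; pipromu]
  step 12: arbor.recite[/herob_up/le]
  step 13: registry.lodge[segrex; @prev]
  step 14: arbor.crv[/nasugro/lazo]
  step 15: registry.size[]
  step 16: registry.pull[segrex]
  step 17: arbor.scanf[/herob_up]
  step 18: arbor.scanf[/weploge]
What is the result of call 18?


% crv(/weploge) => ok
% index() => []
% pen(/herob_up/le, dra) => created
% markday(2293-01-17) => 2293-01-17
% recite(/herob_up/le) => dra
% closeout() => 2293-01-31
% crv(/weploge/bri) => ok
% pen(/weploge/bri/velo, slavi) => created
% erase(/weploge/bri/velo) => ok
% erase(/weploge/bri) => ok
% pen(/weploge/pi, pipromu) => created
% recite(/herob_up/le) => dra
% lodge(segrex, @prev) => nil
% crv(/nasugro/lazo) => ok
% size() => 1
% pull(segrex) => dra
% scanf(/herob_up) => [le]
% scanf(/weploge) => [pi]

Answer: [pi]


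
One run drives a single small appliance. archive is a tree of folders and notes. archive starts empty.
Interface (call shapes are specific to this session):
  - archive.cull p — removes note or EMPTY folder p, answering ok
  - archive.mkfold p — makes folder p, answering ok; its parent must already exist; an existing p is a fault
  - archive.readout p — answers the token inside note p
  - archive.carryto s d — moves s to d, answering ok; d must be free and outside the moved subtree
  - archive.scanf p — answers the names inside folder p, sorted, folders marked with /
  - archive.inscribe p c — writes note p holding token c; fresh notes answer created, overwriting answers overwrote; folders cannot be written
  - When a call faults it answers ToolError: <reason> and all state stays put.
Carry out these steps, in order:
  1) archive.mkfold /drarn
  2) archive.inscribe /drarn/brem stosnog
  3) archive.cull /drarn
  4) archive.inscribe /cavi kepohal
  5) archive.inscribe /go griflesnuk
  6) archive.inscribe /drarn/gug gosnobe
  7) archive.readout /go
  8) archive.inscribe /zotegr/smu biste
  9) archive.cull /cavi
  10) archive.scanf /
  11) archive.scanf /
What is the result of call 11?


Answer: [drarn/, go]

Derivation:
-> mkfold(p='/drarn')
<- ok
-> inscribe(p='/drarn/brem', c='stosnog')
<- created
-> cull(p='/drarn')
<- ToolError: not empty
-> inscribe(p='/cavi', c='kepohal')
<- created
-> inscribe(p='/go', c='griflesnuk')
<- created
-> inscribe(p='/drarn/gug', c='gosnobe')
<- created
-> readout(p='/go')
<- griflesnuk
-> inscribe(p='/zotegr/smu', c='biste')
<- ToolError: no parent
-> cull(p='/cavi')
<- ok
-> scanf(p='/')
<- [drarn/, go]
-> scanf(p='/')
<- [drarn/, go]


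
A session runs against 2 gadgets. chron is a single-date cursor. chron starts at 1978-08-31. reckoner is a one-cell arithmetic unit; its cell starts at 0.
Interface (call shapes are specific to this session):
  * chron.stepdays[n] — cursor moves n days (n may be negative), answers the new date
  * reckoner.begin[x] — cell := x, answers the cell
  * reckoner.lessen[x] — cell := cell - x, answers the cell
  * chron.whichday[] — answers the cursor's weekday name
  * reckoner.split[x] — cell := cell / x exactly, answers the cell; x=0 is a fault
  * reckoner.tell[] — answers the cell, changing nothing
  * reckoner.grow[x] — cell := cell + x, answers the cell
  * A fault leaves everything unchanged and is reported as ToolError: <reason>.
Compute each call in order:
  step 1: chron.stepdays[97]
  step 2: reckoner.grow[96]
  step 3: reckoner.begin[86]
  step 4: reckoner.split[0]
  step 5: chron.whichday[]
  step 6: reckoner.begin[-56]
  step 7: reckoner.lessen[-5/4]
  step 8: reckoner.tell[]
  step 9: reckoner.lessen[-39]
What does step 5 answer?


Answer: Wednesday

Derivation:
! chron.stepdays(n='97') : 1978-12-06
! reckoner.grow(x='96') : 96
! reckoner.begin(x='86') : 86
! reckoner.split(x='0') : ToolError: division by zero
! chron.whichday() : Wednesday
! reckoner.begin(x='-56') : -56
! reckoner.lessen(x='-5/4') : -219/4
! reckoner.tell() : -219/4
! reckoner.lessen(x='-39') : -63/4


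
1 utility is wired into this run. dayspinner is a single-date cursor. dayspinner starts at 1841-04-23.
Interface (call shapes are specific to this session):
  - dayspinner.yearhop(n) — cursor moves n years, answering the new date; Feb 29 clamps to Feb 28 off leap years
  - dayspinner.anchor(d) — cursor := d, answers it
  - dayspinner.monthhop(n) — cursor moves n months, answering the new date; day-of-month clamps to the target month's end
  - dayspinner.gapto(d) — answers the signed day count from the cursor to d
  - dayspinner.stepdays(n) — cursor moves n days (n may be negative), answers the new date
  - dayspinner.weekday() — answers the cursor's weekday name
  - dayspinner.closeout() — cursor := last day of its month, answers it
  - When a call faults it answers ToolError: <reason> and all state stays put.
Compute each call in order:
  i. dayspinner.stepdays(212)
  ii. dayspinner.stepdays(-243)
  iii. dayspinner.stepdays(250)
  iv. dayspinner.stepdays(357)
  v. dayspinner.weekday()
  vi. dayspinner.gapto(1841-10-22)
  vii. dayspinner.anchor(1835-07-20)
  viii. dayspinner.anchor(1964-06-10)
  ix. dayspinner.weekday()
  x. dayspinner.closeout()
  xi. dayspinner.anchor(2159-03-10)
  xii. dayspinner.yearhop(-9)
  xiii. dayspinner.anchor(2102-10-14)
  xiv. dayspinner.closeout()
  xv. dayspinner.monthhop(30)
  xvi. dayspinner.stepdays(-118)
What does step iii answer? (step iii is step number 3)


Answer: 1841-11-28

Derivation:
-> dayspinner.stepdays(n: 212)
<- 1841-11-21
-> dayspinner.stepdays(n: -243)
<- 1841-03-23
-> dayspinner.stepdays(n: 250)
<- 1841-11-28
-> dayspinner.stepdays(n: 357)
<- 1842-11-20
-> dayspinner.weekday()
<- Sunday
-> dayspinner.gapto(d: 1841-10-22)
<- -394
-> dayspinner.anchor(d: 1835-07-20)
<- 1835-07-20
-> dayspinner.anchor(d: 1964-06-10)
<- 1964-06-10
-> dayspinner.weekday()
<- Wednesday
-> dayspinner.closeout()
<- 1964-06-30
-> dayspinner.anchor(d: 2159-03-10)
<- 2159-03-10
-> dayspinner.yearhop(n: -9)
<- 2150-03-10
-> dayspinner.anchor(d: 2102-10-14)
<- 2102-10-14
-> dayspinner.closeout()
<- 2102-10-31
-> dayspinner.monthhop(n: 30)
<- 2105-04-30
-> dayspinner.stepdays(n: -118)
<- 2105-01-02
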